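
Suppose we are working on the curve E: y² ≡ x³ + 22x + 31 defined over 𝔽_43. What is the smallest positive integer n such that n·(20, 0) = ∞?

2P: (20, 0) + (20, 0): same x and y₁ ≡ -y₂, so the sum is ∞.
2P = ∞, so the order is 2.

2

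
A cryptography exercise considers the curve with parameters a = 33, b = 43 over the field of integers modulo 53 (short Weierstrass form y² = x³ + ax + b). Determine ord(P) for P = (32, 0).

2

2P: (32, 0) + (32, 0): same x and y₁ ≡ -y₂, so the sum is O.
2P = O, so the order is 2.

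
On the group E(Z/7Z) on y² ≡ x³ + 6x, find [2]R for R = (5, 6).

(1, 0)

tangent at (5, 6): λ = (3·5² + 6)/(2·6) ≡ 4/5. 5⁻¹ ≡ 3 (mod 7), so λ ≡ 4·3 ≡ 5.
  x = λ² - 5 - 5 = 25 - 10 ≡ 1; y = λ·(5 - 1) - 6 ≡ 0. → (1, 0)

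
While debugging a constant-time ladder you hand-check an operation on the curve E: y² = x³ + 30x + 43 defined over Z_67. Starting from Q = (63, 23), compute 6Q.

(7, 44)

Repeated addition: build up to 6Q.
2Q: tangent at (63, 23): λ = (3·63² + 30)/(2·23) ≡ 11/46. 46⁻¹ ≡ 51 (mod 67), so λ ≡ 11·51 ≡ 25.
  x = λ² - 63 - 63 = 625 - 126 ≡ 30; y = λ·(63 - 30) - 23 ≡ 65. → (30, 65)
3Q: (30, 65) + (63, 23). λ = (23 - 65)/(63 - 30) ≡ 25/33 mod 67. 33⁻¹ ≡ 65 (mod 67), so λ ≡ 17.
  x = λ² - 30 - 63 = 289 - 93 ≡ 62; y = λ·(30 - 62) - 65 ≡ 61. → (62, 61)
4Q: (62, 61) + (63, 23). λ = (23 - 61)/(63 - 62) ≡ 29/1 mod 67. 1⁻¹ ≡ 1 (mod 67) since 1·1 = 1 ≡ 1, so λ ≡ 29.
  x = λ² - 62 - 63 = 841 - 125 ≡ 46; y = λ·(62 - 46) - 61 ≡ 1. → (46, 1)
5Q: (46, 1) + (63, 23). λ = (23 - 1)/(63 - 46) ≡ 22/17 mod 67. 17⁻¹ ≡ 4 (mod 67) since 17·4 = 68 ≡ 1, so λ ≡ 21.
  x = λ² - 46 - 63 = 441 - 109 ≡ 64; y = λ·(46 - 64) - 1 ≡ 23. → (64, 23)
6Q: (64, 23) + (63, 23). λ = (23 - 23)/(63 - 64) ≡ 0/66 mod 67. 66⁻¹ ≡ 66 (mod 67), so λ ≡ 0.
  x = λ² - 64 - 63 = 0 - 127 ≡ 7; y = λ·(64 - 7) - 23 ≡ 44. → (7, 44)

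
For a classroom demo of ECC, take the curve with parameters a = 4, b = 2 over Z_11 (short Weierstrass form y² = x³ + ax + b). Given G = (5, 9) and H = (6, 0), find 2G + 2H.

First 2G:
Repeated addition: build up to 2G.
2G: tangent at (5, 9): λ = (3·5² + 4)/(2·9) ≡ 2/7. 7⁻¹ ≡ 8 (mod 11), so λ ≡ 2·8 ≡ 5.
  x = λ² - 5 - 5 = 25 - 10 ≡ 4; y = λ·(5 - 4) - 9 ≡ 7. → (4, 7)
2G = (4, 7).
Next 2H:
Repeated addition: build up to 2H.
2H: (6, 0) + (6, 0): same x and y₁ ≡ -y₂, so the sum is O.
2H = O.
Finally 2G + 2H:
(4, 7) + O = (4, 7) (identity).

(4, 7)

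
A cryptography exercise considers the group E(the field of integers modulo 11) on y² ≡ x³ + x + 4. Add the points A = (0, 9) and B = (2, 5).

(0, 9) + (2, 5). λ = (5 - 9)/(2 - 0) ≡ 7/2 mod 11. 2⁻¹ ≡ 6 (mod 11), so λ ≡ 9.
  x = λ² - 0 - 2 = 81 - 2 ≡ 2; y = λ·(0 - 2) - 9 ≡ 6. → (2, 6)

(2, 6)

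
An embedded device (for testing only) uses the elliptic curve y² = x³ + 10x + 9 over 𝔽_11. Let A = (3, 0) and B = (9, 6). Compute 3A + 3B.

(10, 3)

First 3A:
Repeated addition: build up to 3A.
2A: (3, 0) + (3, 0): same x and y₁ ≡ -y₂, so the sum is ∞.
3A: ∞ + (3, 0) = (3, 0) (identity).
3A = (3, 0).
Next 3B:
Repeated addition: build up to 3B.
2B: tangent at (9, 6): λ = (3·9² + 10)/(2·6) ≡ 0/1. 1⁻¹ ≡ 1 (mod 11), so λ ≡ 0·1 ≡ 0.
  x = λ² - 9 - 9 = 0 - 18 ≡ 4; y = λ·(9 - 4) - 6 ≡ 5. → (4, 5)
3B: (4, 5) + (9, 6). λ = (6 - 5)/(9 - 4) ≡ 1/5 mod 11. 5⁻¹ ≡ 9 (mod 11), so λ ≡ 9.
  x = λ² - 4 - 9 = 81 - 13 ≡ 2; y = λ·(4 - 2) - 5 ≡ 2. → (2, 2)
3B = (2, 2).
Finally 3A + 3B:
(3, 0) + (2, 2). λ = (2 - 0)/(2 - 3) ≡ 2/10 mod 11. 10⁻¹ ≡ 10 (mod 11), so λ ≡ 9.
  x = λ² - 3 - 2 = 81 - 5 ≡ 10; y = λ·(3 - 10) - 0 ≡ 3. → (10, 3)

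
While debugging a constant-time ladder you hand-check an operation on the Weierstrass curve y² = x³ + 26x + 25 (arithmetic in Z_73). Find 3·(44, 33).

Write P = (44, 33).
Repeated addition: build up to 3P.
2P: tangent at (44, 33): λ = (3·44² + 26)/(2·33) ≡ 67/66. 66⁻¹ ≡ 52 (mod 73), so λ ≡ 67·52 ≡ 53.
  x = λ² - 44 - 44 = 2809 - 88 ≡ 20; y = λ·(44 - 20) - 33 ≡ 71. → (20, 71)
3P: (20, 71) + (44, 33). λ = (33 - 71)/(44 - 20) ≡ 35/24 mod 73. 24⁻¹ ≡ 70 (mod 73), so λ ≡ 41.
  x = λ² - 20 - 44 = 1681 - 64 ≡ 11; y = λ·(20 - 11) - 71 ≡ 6. → (11, 6)

(11, 6)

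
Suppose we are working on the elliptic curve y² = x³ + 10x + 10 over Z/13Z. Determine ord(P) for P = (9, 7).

8

2P: tangent at (9, 7): λ = (3·9² + 10)/(2·7) ≡ 6/1. 1⁻¹ ≡ 1 (mod 13), so λ ≡ 6·1 ≡ 6.
  x = λ² - 9 - 9 = 36 - 18 ≡ 5; y = λ·(9 - 5) - 7 ≡ 4. → (5, 4)
3P: (5, 4) + (9, 7). λ = (7 - 4)/(9 - 5) ≡ 3/4 mod 13. 4⁻¹ ≡ 10 (mod 13), so λ ≡ 4.
  x = λ² - 5 - 9 = 16 - 14 ≡ 2; y = λ·(5 - 2) - 4 ≡ 8. → (2, 8)
4P: (2, 8) + (9, 7). λ = (7 - 8)/(9 - 2) ≡ 12/7 mod 13. 7⁻¹ ≡ 2 (mod 13), so λ ≡ 11.
  x = λ² - 2 - 9 = 121 - 11 ≡ 6; y = λ·(2 - 6) - 8 ≡ 0. → (6, 0)
5P: (6, 0) + (9, 7). λ = (7 - 0)/(9 - 6) ≡ 7/3 mod 13. 3⁻¹ ≡ 9 (mod 13), so λ ≡ 11.
  x = λ² - 6 - 9 = 121 - 15 ≡ 2; y = λ·(6 - 2) - 0 ≡ 5. → (2, 5)
6P: (2, 5) + (9, 7). λ = (7 - 5)/(9 - 2) ≡ 2/7 mod 13. 7⁻¹ ≡ 2 (mod 13) since 7·2 = 14 ≡ 1, so λ ≡ 4.
  x = λ² - 2 - 9 = 16 - 11 ≡ 5; y = λ·(2 - 5) - 5 ≡ 9. → (5, 9)
7P: (5, 9) + (9, 7). λ = (7 - 9)/(9 - 5) ≡ 11/4 mod 13. 4⁻¹ ≡ 10 (mod 13) since 4·10 = 40 ≡ 1, so λ ≡ 6.
  x = λ² - 5 - 9 = 36 - 14 ≡ 9; y = λ·(5 - 9) - 9 ≡ 6. → (9, 6)
8P: (9, 6) + (9, 7): same x and y₁ ≡ -y₂, so the sum is 𝒪.
8P = 𝒪, so the order is 8.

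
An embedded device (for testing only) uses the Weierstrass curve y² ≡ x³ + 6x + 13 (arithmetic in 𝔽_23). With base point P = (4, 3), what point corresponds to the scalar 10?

Double-and-add on 10 = (1010)₂. Start with P = (4, 3) for the leading 1-bit.
double: tangent at (4, 3): λ = (3·4² + 6)/(2·3) ≡ 8/6. 6⁻¹ ≡ 4 (mod 23), so λ ≡ 8·4 ≡ 9.
  x = λ² - 4 - 4 = 81 - 8 ≡ 4; y = λ·(4 - 4) - 3 ≡ 20. → (4, 20)
double: tangent at (4, 20): λ = (3·4² + 6)/(2·20) ≡ 8/17. 17⁻¹ ≡ 19 (mod 23) since 17·19 = 323 ≡ 1, so λ ≡ 8·19 ≡ 14.
  x = λ² - 4 - 4 = 196 - 8 ≡ 4; y = λ·(4 - 4) - 20 ≡ 3. → (4, 3)
add P: tangent at (4, 3): λ = (3·4² + 6)/(2·3) ≡ 8/6. 6⁻¹ ≡ 4 (mod 23), so λ ≡ 8·4 ≡ 9.
  x = λ² - 4 - 4 = 81 - 8 ≡ 4; y = λ·(4 - 4) - 3 ≡ 20. → (4, 20)
double: tangent at (4, 20): λ = (3·4² + 6)/(2·20) ≡ 8/17. 17⁻¹ ≡ 19 (mod 23) since 17·19 = 323 ≡ 1, so λ ≡ 8·19 ≡ 14.
  x = λ² - 4 - 4 = 196 - 8 ≡ 4; y = λ·(4 - 4) - 20 ≡ 3. → (4, 3)

(4, 3)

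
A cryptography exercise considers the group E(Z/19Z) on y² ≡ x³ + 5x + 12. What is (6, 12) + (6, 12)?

(4, 18)

tangent at (6, 12): λ = (3·6² + 5)/(2·12) ≡ 18/5. 5⁻¹ ≡ 4 (mod 19), so λ ≡ 18·4 ≡ 15.
  x = λ² - 6 - 6 = 225 - 12 ≡ 4; y = λ·(6 - 4) - 12 ≡ 18. → (4, 18)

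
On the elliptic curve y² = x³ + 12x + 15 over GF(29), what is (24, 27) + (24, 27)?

tangent at (24, 27): λ = (3·24² + 12)/(2·27) ≡ 0/25. 25⁻¹ ≡ 7 (mod 29) since 25·7 = 175 ≡ 1, so λ ≡ 0·7 ≡ 0.
  x = λ² - 24 - 24 = 0 - 48 ≡ 10; y = λ·(24 - 10) - 27 ≡ 2. → (10, 2)

(10, 2)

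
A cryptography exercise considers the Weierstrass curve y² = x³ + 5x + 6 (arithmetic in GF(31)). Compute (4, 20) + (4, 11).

O

The two points share x = 4 and their y-coordinates satisfy 20 + 11 ≡ 0 (mod 31), so they are inverses. Their sum is 𝒪.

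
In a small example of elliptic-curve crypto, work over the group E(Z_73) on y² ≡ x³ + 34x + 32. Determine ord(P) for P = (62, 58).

2P: tangent at (62, 58): λ = (3·62² + 34)/(2·58) ≡ 32/43. 43⁻¹ ≡ 17 (mod 73), so λ ≡ 32·17 ≡ 33.
  x = λ² - 62 - 62 = 1089 - 124 ≡ 16; y = λ·(62 - 16) - 58 ≡ 0. → (16, 0)
3P: (16, 0) + (62, 58). λ = (58 - 0)/(62 - 16) ≡ 58/46 mod 73. 46⁻¹ ≡ 27 (mod 73), so λ ≡ 33.
  x = λ² - 16 - 62 = 1089 - 78 ≡ 62; y = λ·(16 - 62) - 0 ≡ 15. → (62, 15)
4P: (62, 15) + (62, 58): same x and y₁ ≡ -y₂, so the sum is 𝒪.
4P = 𝒪, so the order is 4.

4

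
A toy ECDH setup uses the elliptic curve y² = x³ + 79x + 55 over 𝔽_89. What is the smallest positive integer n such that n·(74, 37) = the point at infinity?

11

2P: tangent at (74, 37): λ = (3·74² + 79)/(2·37) ≡ 42/74. 74⁻¹ ≡ 83 (mod 89) since 74·83 = 6142 ≡ 1, so λ ≡ 42·83 ≡ 15.
  x = λ² - 74 - 74 = 225 - 148 ≡ 77; y = λ·(74 - 77) - 37 ≡ 7. → (77, 7)
3P: (77, 7) + (74, 37). λ = (37 - 7)/(74 - 77) ≡ 30/86 mod 89. 86⁻¹ ≡ 59 (mod 89) since 86·59 = 5074 ≡ 1, so λ ≡ 79.
  x = λ² - 77 - 74 = 6241 - 151 ≡ 38; y = λ·(77 - 38) - 7 ≡ 48. → (38, 48)
4P: (38, 48) + (74, 37). λ = (37 - 48)/(74 - 38) ≡ 78/36 mod 89. 36⁻¹ ≡ 47 (mod 89) since 36·47 = 1692 ≡ 1, so λ ≡ 17.
  x = λ² - 38 - 74 = 289 - 112 ≡ 88; y = λ·(38 - 88) - 48 ≡ 81. → (88, 81)
5P: (88, 81) + (74, 37). λ = (37 - 81)/(74 - 88) ≡ 45/75 mod 89. 75⁻¹ ≡ 19 (mod 89), so λ ≡ 54.
  x = λ² - 88 - 74 = 2916 - 162 ≡ 84; y = λ·(88 - 84) - 81 ≡ 46. → (84, 46)
6P: (84, 46) + (74, 37). λ = (37 - 46)/(74 - 84) ≡ 80/79 mod 89. 79⁻¹ ≡ 80 (mod 89) since 79·80 = 6320 ≡ 1, so λ ≡ 81.
  x = λ² - 84 - 74 = 6561 - 158 ≡ 84; y = λ·(84 - 84) - 46 ≡ 43. → (84, 43)
7P: (84, 43) + (74, 37). λ = (37 - 43)/(74 - 84) ≡ 83/79 mod 89. 79⁻¹ ≡ 80 (mod 89), so λ ≡ 54.
  x = λ² - 84 - 74 = 2916 - 158 ≡ 88; y = λ·(84 - 88) - 43 ≡ 8. → (88, 8)
8P: (88, 8) + (74, 37). λ = (37 - 8)/(74 - 88) ≡ 29/75 mod 89. 75⁻¹ ≡ 19 (mod 89), so λ ≡ 17.
  x = λ² - 88 - 74 = 289 - 162 ≡ 38; y = λ·(88 - 38) - 8 ≡ 41. → (38, 41)
9P: (38, 41) + (74, 37). λ = (37 - 41)/(74 - 38) ≡ 85/36 mod 89. 36⁻¹ ≡ 47 (mod 89) since 36·47 = 1692 ≡ 1, so λ ≡ 79.
  x = λ² - 38 - 74 = 6241 - 112 ≡ 77; y = λ·(38 - 77) - 41 ≡ 82. → (77, 82)
10P: (77, 82) + (74, 37). λ = (37 - 82)/(74 - 77) ≡ 44/86 mod 89. 86⁻¹ ≡ 59 (mod 89), so λ ≡ 15.
  x = λ² - 77 - 74 = 225 - 151 ≡ 74; y = λ·(77 - 74) - 82 ≡ 52. → (74, 52)
11P: (74, 52) + (74, 37): same x and y₁ ≡ -y₂, so the sum is the point at infinity.
11P = the point at infinity, so the order is 11.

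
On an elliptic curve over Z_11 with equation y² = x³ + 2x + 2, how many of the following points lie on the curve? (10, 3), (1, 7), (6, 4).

1

(10, 3): 3² ≡ 9, rhs ≡ 10 → off.
(1, 7): 7² ≡ 5, rhs ≡ 5 → on.
(6, 4): 4² ≡ 5, rhs ≡ 10 → off.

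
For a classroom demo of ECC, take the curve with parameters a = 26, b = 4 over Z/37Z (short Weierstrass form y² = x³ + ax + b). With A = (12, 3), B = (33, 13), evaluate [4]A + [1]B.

(12, 34)

First 4A:
Double-and-add on 4 = (100)₂. Start with A = (12, 3) for the leading 1-bit.
double: tangent at (12, 3): λ = (3·12² + 26)/(2·3) ≡ 14/6. 6⁻¹ ≡ 31 (mod 37), so λ ≡ 14·31 ≡ 27.
  x = λ² - 12 - 12 = 729 - 24 ≡ 2; y = λ·(12 - 2) - 3 ≡ 8. → (2, 8)
double: tangent at (2, 8): λ = (3·2² + 26)/(2·8) ≡ 1/16. 16⁻¹ ≡ 7 (mod 37), so λ ≡ 1·7 ≡ 7.
  x = λ² - 2 - 2 = 49 - 4 ≡ 8; y = λ·(2 - 8) - 8 ≡ 24. → (8, 24)
4A = (8, 24).
Finally 4A + B:
(8, 24) + (33, 13). λ = (13 - 24)/(33 - 8) ≡ 26/25 mod 37. 25⁻¹ ≡ 3 (mod 37), so λ ≡ 4.
  x = λ² - 8 - 33 = 16 - 41 ≡ 12; y = λ·(8 - 12) - 24 ≡ 34. → (12, 34)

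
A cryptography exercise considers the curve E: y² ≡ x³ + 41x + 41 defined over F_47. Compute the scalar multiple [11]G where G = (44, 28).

Double-and-add on 11 = (1011)₂. Start with G = (44, 28) for the leading 1-bit.
double: tangent at (44, 28): λ = (3·44² + 41)/(2·28) ≡ 21/9. 9⁻¹ ≡ 21 (mod 47) since 9·21 = 189 ≡ 1, so λ ≡ 21·21 ≡ 18.
  x = λ² - 44 - 44 = 324 - 88 ≡ 1; y = λ·(44 - 1) - 28 ≡ 41. → (1, 41)
double: tangent at (1, 41): λ = (3·1² + 41)/(2·41) ≡ 44/35. 35⁻¹ ≡ 43 (mod 47) since 35·43 = 1505 ≡ 1, so λ ≡ 44·43 ≡ 12.
  x = λ² - 1 - 1 = 144 - 2 ≡ 1; y = λ·(1 - 1) - 41 ≡ 6. → (1, 6)
add G: (1, 6) + (44, 28). λ = (28 - 6)/(44 - 1) ≡ 22/43 mod 47. 43⁻¹ ≡ 35 (mod 47), so λ ≡ 18.
  x = λ² - 1 - 44 = 324 - 45 ≡ 44; y = λ·(1 - 44) - 6 ≡ 19. → (44, 19)
double: tangent at (44, 19): λ = (3·44² + 41)/(2·19) ≡ 21/38. 38⁻¹ ≡ 26 (mod 47), so λ ≡ 21·26 ≡ 29.
  x = λ² - 44 - 44 = 841 - 88 ≡ 1; y = λ·(44 - 1) - 19 ≡ 6. → (1, 6)
add G: (1, 6) + (44, 28). λ = (28 - 6)/(44 - 1) ≡ 22/43 mod 47. 43⁻¹ ≡ 35 (mod 47) since 43·35 = 1505 ≡ 1, so λ ≡ 18.
  x = λ² - 1 - 44 = 324 - 45 ≡ 44; y = λ·(1 - 44) - 6 ≡ 19. → (44, 19)

(44, 19)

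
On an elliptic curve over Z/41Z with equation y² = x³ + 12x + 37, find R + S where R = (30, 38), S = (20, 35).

(30, 38) + (20, 35). λ = (35 - 38)/(20 - 30) ≡ 38/31 mod 41. 31⁻¹ ≡ 4 (mod 41), so λ ≡ 29.
  x = λ² - 30 - 20 = 841 - 50 ≡ 12; y = λ·(30 - 12) - 38 ≡ 33. → (12, 33)

(12, 33)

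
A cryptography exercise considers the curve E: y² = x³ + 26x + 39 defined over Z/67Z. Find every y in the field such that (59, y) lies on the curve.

18, 49

x³ + 26x + 39 = 206952 ≡ 56 (mod 67).
Square roots of 56 mod 67: 18 and 49 (since 18² = 324 ≡ 56).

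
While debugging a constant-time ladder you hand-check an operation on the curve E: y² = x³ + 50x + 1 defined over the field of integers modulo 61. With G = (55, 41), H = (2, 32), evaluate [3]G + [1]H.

First 3G:
Repeated addition: build up to 3G.
2G: tangent at (55, 41): λ = (3·55² + 50)/(2·41) ≡ 36/21. 21⁻¹ ≡ 32 (mod 61), so λ ≡ 36·32 ≡ 54.
  x = λ² - 55 - 55 = 2916 - 110 ≡ 0; y = λ·(55 - 0) - 41 ≡ 1. → (0, 1)
3G: (0, 1) + (55, 41). λ = (41 - 1)/(55 - 0) ≡ 40/55 mod 61. 55⁻¹ ≡ 10 (mod 61), so λ ≡ 34.
  x = λ² - 0 - 55 = 1156 - 55 ≡ 3; y = λ·(0 - 3) - 1 ≡ 19. → (3, 19)
3G = (3, 19).
Finally 3G + H:
(3, 19) + (2, 32). λ = (32 - 19)/(2 - 3) ≡ 13/60 mod 61. 60⁻¹ ≡ 60 (mod 61), so λ ≡ 48.
  x = λ² - 3 - 2 = 2304 - 5 ≡ 42; y = λ·(3 - 42) - 19 ≡ 0. → (42, 0)

(42, 0)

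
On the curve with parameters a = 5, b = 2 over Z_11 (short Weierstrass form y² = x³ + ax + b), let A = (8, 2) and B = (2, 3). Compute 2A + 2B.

First 2A:
Repeated addition: build up to 2A.
2A: tangent at (8, 2): λ = (3·8² + 5)/(2·2) ≡ 10/4. 4⁻¹ ≡ 3 (mod 11) since 4·3 = 12 ≡ 1, so λ ≡ 10·3 ≡ 8.
  x = λ² - 8 - 8 = 64 - 16 ≡ 4; y = λ·(8 - 4) - 2 ≡ 8. → (4, 8)
2A = (4, 8).
Next 2B:
Repeated addition: build up to 2B.
2B: tangent at (2, 3): λ = (3·2² + 5)/(2·3) ≡ 6/6. 6⁻¹ ≡ 2 (mod 11), so λ ≡ 6·2 ≡ 1.
  x = λ² - 2 - 2 = 1 - 4 ≡ 8; y = λ·(2 - 8) - 3 ≡ 2. → (8, 2)
2B = (8, 2).
Finally 2A + 2B:
(4, 8) + (8, 2). λ = (2 - 8)/(8 - 4) ≡ 5/4 mod 11. 4⁻¹ ≡ 3 (mod 11), so λ ≡ 4.
  x = λ² - 4 - 8 = 16 - 12 ≡ 4; y = λ·(4 - 4) - 8 ≡ 3. → (4, 3)

(4, 3)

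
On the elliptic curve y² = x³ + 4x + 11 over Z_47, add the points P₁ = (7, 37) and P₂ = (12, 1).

(46, 37)

(7, 37) + (12, 1). λ = (1 - 37)/(12 - 7) ≡ 11/5 mod 47. 5⁻¹ ≡ 19 (mod 47) since 5·19 = 95 ≡ 1, so λ ≡ 21.
  x = λ² - 7 - 12 = 441 - 19 ≡ 46; y = λ·(7 - 46) - 37 ≡ 37. → (46, 37)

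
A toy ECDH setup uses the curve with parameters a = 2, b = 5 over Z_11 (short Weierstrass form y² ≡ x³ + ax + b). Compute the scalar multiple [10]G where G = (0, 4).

O

Repeated addition: build up to 10G.
2G: tangent at (0, 4): λ = (3·0² + 2)/(2·4) ≡ 2/8. 8⁻¹ ≡ 7 (mod 11) since 8·7 = 56 ≡ 1, so λ ≡ 2·7 ≡ 3.
  x = λ² - 0 - 0 = 9 - 0 ≡ 9; y = λ·(0 - 9) - 4 ≡ 2. → (9, 2)
3G: (9, 2) + (0, 4). λ = (4 - 2)/(0 - 9) ≡ 2/2 mod 11. 2⁻¹ ≡ 6 (mod 11), so λ ≡ 1.
  x = λ² - 9 - 0 = 1 - 9 ≡ 3; y = λ·(9 - 3) - 2 ≡ 4. → (3, 4)
4G: (3, 4) + (0, 4). λ = (4 - 4)/(0 - 3) ≡ 0/8 mod 11. 8⁻¹ ≡ 7 (mod 11), so λ ≡ 0.
  x = λ² - 3 - 0 = 0 - 3 ≡ 8; y = λ·(3 - 8) - 4 ≡ 7. → (8, 7)
5G: (8, 7) + (0, 4). λ = (4 - 7)/(0 - 8) ≡ 8/3 mod 11. 3⁻¹ ≡ 4 (mod 11), so λ ≡ 10.
  x = λ² - 8 - 0 = 100 - 8 ≡ 4; y = λ·(8 - 4) - 7 ≡ 0. → (4, 0)
6G: (4, 0) + (0, 4). λ = (4 - 0)/(0 - 4) ≡ 4/7 mod 11. 7⁻¹ ≡ 8 (mod 11), so λ ≡ 10.
  x = λ² - 4 - 0 = 100 - 4 ≡ 8; y = λ·(4 - 8) - 0 ≡ 4. → (8, 4)
7G: (8, 4) + (0, 4). λ = (4 - 4)/(0 - 8) ≡ 0/3 mod 11. 3⁻¹ ≡ 4 (mod 11) since 3·4 = 12 ≡ 1, so λ ≡ 0.
  x = λ² - 8 - 0 = 0 - 8 ≡ 3; y = λ·(8 - 3) - 4 ≡ 7. → (3, 7)
8G: (3, 7) + (0, 4). λ = (4 - 7)/(0 - 3) ≡ 8/8 mod 11. 8⁻¹ ≡ 7 (mod 11) since 8·7 = 56 ≡ 1, so λ ≡ 1.
  x = λ² - 3 - 0 = 1 - 3 ≡ 9; y = λ·(3 - 9) - 7 ≡ 9. → (9, 9)
9G: (9, 9) + (0, 4). λ = (4 - 9)/(0 - 9) ≡ 6/2 mod 11. 2⁻¹ ≡ 6 (mod 11), so λ ≡ 3.
  x = λ² - 9 - 0 = 9 - 9 ≡ 0; y = λ·(9 - 0) - 9 ≡ 7. → (0, 7)
10G: (0, 7) + (0, 4): same x and y₁ ≡ -y₂, so the sum is ∞.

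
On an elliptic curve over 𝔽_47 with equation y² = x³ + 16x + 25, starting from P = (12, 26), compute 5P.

(4, 23)

Double-and-add on 5 = (101)₂. Start with P = (12, 26) for the leading 1-bit.
double: tangent at (12, 26): λ = (3·12² + 16)/(2·26) ≡ 25/5. 5⁻¹ ≡ 19 (mod 47) since 5·19 = 95 ≡ 1, so λ ≡ 25·19 ≡ 5.
  x = λ² - 12 - 12 = 25 - 24 ≡ 1; y = λ·(12 - 1) - 26 ≡ 29. → (1, 29)
double: tangent at (1, 29): λ = (3·1² + 16)/(2·29) ≡ 19/11. 11⁻¹ ≡ 30 (mod 47) since 11·30 = 330 ≡ 1, so λ ≡ 19·30 ≡ 6.
  x = λ² - 1 - 1 = 36 - 2 ≡ 34; y = λ·(1 - 34) - 29 ≡ 8. → (34, 8)
add P: (34, 8) + (12, 26). λ = (26 - 8)/(12 - 34) ≡ 18/25 mod 47. 25⁻¹ ≡ 32 (mod 47) since 25·32 = 800 ≡ 1, so λ ≡ 12.
  x = λ² - 34 - 12 = 144 - 46 ≡ 4; y = λ·(34 - 4) - 8 ≡ 23. → (4, 23)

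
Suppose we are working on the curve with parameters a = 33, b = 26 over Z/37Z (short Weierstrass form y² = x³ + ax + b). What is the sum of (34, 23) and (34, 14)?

O

The two points share x = 34 and their y-coordinates satisfy 23 + 14 ≡ 0 (mod 37), so they are inverses. Their sum is O.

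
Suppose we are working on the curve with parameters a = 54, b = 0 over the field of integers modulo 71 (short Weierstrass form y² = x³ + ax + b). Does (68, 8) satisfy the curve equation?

y² = 8² ≡ 64; x³ + 54x + 0 = 318104 ≡ 24 (mod 71). 64 ≠ 24.

no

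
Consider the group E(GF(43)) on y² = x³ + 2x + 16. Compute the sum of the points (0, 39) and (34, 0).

(0, 39) + (34, 0). λ = (0 - 39)/(34 - 0) ≡ 4/34 mod 43. 34⁻¹ ≡ 19 (mod 43) since 34·19 = 646 ≡ 1, so λ ≡ 33.
  x = λ² - 0 - 34 = 1089 - 34 ≡ 23; y = λ·(0 - 23) - 39 ≡ 19. → (23, 19)

(23, 19)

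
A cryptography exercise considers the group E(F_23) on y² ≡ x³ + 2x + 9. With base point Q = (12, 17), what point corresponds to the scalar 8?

Repeated addition: build up to 8Q.
2Q: tangent at (12, 17): λ = (3·12² + 2)/(2·17) ≡ 20/11. 11⁻¹ ≡ 21 (mod 23), so λ ≡ 20·21 ≡ 6.
  x = λ² - 12 - 12 = 36 - 24 ≡ 12; y = λ·(12 - 12) - 17 ≡ 6. → (12, 6)
3Q: (12, 6) + (12, 17): same x and y₁ ≡ -y₂, so the sum is the point at infinity.
4Q: the point at infinity + (12, 17) = (12, 17) (identity).
5Q: tangent at (12, 17): λ = (3·12² + 2)/(2·17) ≡ 20/11. 11⁻¹ ≡ 21 (mod 23) since 11·21 = 231 ≡ 1, so λ ≡ 20·21 ≡ 6.
  x = λ² - 12 - 12 = 36 - 24 ≡ 12; y = λ·(12 - 12) - 17 ≡ 6. → (12, 6)
6Q: (12, 6) + (12, 17): same x and y₁ ≡ -y₂, so the sum is the point at infinity.
7Q: the point at infinity + (12, 17) = (12, 17) (identity).
8Q: tangent at (12, 17): λ = (3·12² + 2)/(2·17) ≡ 20/11. 11⁻¹ ≡ 21 (mod 23), so λ ≡ 20·21 ≡ 6.
  x = λ² - 12 - 12 = 36 - 24 ≡ 12; y = λ·(12 - 12) - 17 ≡ 6. → (12, 6)

(12, 6)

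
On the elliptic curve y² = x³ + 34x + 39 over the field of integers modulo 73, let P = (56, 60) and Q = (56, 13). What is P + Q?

O

The two points share x = 56 and their y-coordinates satisfy 60 + 13 ≡ 0 (mod 73), so they are inverses. Their sum is O.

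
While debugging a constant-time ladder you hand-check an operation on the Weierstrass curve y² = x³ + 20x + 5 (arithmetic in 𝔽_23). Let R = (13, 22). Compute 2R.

tangent at (13, 22): λ = (3·13² + 20)/(2·22) ≡ 21/21. 21⁻¹ ≡ 11 (mod 23), so λ ≡ 21·11 ≡ 1.
  x = λ² - 13 - 13 = 1 - 26 ≡ 21; y = λ·(13 - 21) - 22 ≡ 16. → (21, 16)

(21, 16)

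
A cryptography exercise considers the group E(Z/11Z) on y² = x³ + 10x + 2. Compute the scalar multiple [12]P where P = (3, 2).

Double-and-add on 12 = (1100)₂. Start with P = (3, 2) for the leading 1-bit.
double: tangent at (3, 2): λ = (3·3² + 10)/(2·2) ≡ 4/4. 4⁻¹ ≡ 3 (mod 11) since 4·3 = 12 ≡ 1, so λ ≡ 4·3 ≡ 1.
  x = λ² - 3 - 3 = 1 - 6 ≡ 6; y = λ·(3 - 6) - 2 ≡ 6. → (6, 6)
add P: (6, 6) + (3, 2). λ = (2 - 6)/(3 - 6) ≡ 7/8 mod 11. 8⁻¹ ≡ 7 (mod 11) since 8·7 = 56 ≡ 1, so λ ≡ 5.
  x = λ² - 6 - 3 = 25 - 9 ≡ 5; y = λ·(6 - 5) - 6 ≡ 10. → (5, 10)
double: tangent at (5, 10): λ = (3·5² + 10)/(2·10) ≡ 8/9. 9⁻¹ ≡ 5 (mod 11), so λ ≡ 8·5 ≡ 7.
  x = λ² - 5 - 5 = 49 - 10 ≡ 6; y = λ·(5 - 6) - 10 ≡ 5. → (6, 5)
double: tangent at (6, 5): λ = (3·6² + 10)/(2·5) ≡ 8/10. 10⁻¹ ≡ 10 (mod 11) since 10·10 = 100 ≡ 1, so λ ≡ 8·10 ≡ 3.
  x = λ² - 6 - 6 = 9 - 12 ≡ 8; y = λ·(6 - 8) - 5 ≡ 0. → (8, 0)

(8, 0)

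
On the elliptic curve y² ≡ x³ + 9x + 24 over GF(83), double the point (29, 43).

(55, 8)

tangent at (29, 43): λ = (3·29² + 9)/(2·43) ≡ 42/3. 3⁻¹ ≡ 28 (mod 83), so λ ≡ 42·28 ≡ 14.
  x = λ² - 29 - 29 = 196 - 58 ≡ 55; y = λ·(29 - 55) - 43 ≡ 8. → (55, 8)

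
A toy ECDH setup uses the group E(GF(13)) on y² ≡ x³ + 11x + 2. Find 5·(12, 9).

(5, 0)

Write P = (12, 9).
Double-and-add on 5 = (101)₂. Start with P = (12, 9) for the leading 1-bit.
double: tangent at (12, 9): λ = (3·12² + 11)/(2·9) ≡ 1/5. 5⁻¹ ≡ 8 (mod 13) since 5·8 = 40 ≡ 1, so λ ≡ 1·8 ≡ 8.
  x = λ² - 12 - 12 = 64 - 24 ≡ 1; y = λ·(12 - 1) - 9 ≡ 1. → (1, 1)
double: tangent at (1, 1): λ = (3·1² + 11)/(2·1) ≡ 1/2. 2⁻¹ ≡ 7 (mod 13) since 2·7 = 14 ≡ 1, so λ ≡ 1·7 ≡ 7.
  x = λ² - 1 - 1 = 49 - 2 ≡ 8; y = λ·(1 - 8) - 1 ≡ 2. → (8, 2)
add P: (8, 2) + (12, 9). λ = (9 - 2)/(12 - 8) ≡ 7/4 mod 13. 4⁻¹ ≡ 10 (mod 13) since 4·10 = 40 ≡ 1, so λ ≡ 5.
  x = λ² - 8 - 12 = 25 - 20 ≡ 5; y = λ·(8 - 5) - 2 ≡ 0. → (5, 0)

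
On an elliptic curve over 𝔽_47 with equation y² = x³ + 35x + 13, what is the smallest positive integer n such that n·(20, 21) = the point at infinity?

2P: tangent at (20, 21): λ = (3·20² + 35)/(2·21) ≡ 13/42. 42⁻¹ ≡ 28 (mod 47), so λ ≡ 13·28 ≡ 35.
  x = λ² - 20 - 20 = 1225 - 40 ≡ 10; y = λ·(20 - 10) - 21 ≡ 0. → (10, 0)
3P: (10, 0) + (20, 21). λ = (21 - 0)/(20 - 10) ≡ 21/10 mod 47. 10⁻¹ ≡ 33 (mod 47), so λ ≡ 35.
  x = λ² - 10 - 20 = 1225 - 30 ≡ 20; y = λ·(10 - 20) - 0 ≡ 26. → (20, 26)
4P: (20, 26) + (20, 21): same x and y₁ ≡ -y₂, so the sum is the point at infinity.
4P = the point at infinity, so the order is 4.

4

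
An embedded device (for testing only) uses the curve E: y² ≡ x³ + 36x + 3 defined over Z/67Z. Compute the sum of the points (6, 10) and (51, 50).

(5, 43)

(6, 10) + (51, 50). λ = (50 - 10)/(51 - 6) ≡ 40/45 mod 67. 45⁻¹ ≡ 3 (mod 67), so λ ≡ 53.
  x = λ² - 6 - 51 = 2809 - 57 ≡ 5; y = λ·(6 - 5) - 10 ≡ 43. → (5, 43)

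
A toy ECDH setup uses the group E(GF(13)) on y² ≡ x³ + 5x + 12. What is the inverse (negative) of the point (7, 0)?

(7, 0)

-(7, 0) = (7, -0 mod 13) = (7, 0).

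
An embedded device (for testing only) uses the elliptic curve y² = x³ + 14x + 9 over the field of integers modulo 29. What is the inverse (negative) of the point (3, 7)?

(3, 22)

-(3, 7) = (3, -7 mod 29) = (3, 22).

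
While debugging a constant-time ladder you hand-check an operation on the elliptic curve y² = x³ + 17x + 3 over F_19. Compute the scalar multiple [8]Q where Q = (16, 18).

(2, 8)

Repeated addition: build up to 8Q.
2Q: tangent at (16, 18): λ = (3·16² + 17)/(2·18) ≡ 6/17. 17⁻¹ ≡ 9 (mod 19), so λ ≡ 6·9 ≡ 16.
  x = λ² - 16 - 16 = 256 - 32 ≡ 15; y = λ·(16 - 15) - 18 ≡ 17. → (15, 17)
3Q: (15, 17) + (16, 18). λ = (18 - 17)/(16 - 15) ≡ 1/1 mod 19. 1⁻¹ ≡ 1 (mod 19) since 1·1 = 1 ≡ 1, so λ ≡ 1.
  x = λ² - 15 - 16 = 1 - 31 ≡ 8; y = λ·(15 - 8) - 17 ≡ 9. → (8, 9)
4Q: (8, 9) + (16, 18). λ = (18 - 9)/(16 - 8) ≡ 9/8 mod 19. 8⁻¹ ≡ 12 (mod 19), so λ ≡ 13.
  x = λ² - 8 - 16 = 169 - 24 ≡ 12; y = λ·(8 - 12) - 9 ≡ 15. → (12, 15)
5Q: (12, 15) + (16, 18). λ = (18 - 15)/(16 - 12) ≡ 3/4 mod 19. 4⁻¹ ≡ 5 (mod 19), so λ ≡ 15.
  x = λ² - 12 - 16 = 225 - 28 ≡ 7; y = λ·(12 - 7) - 15 ≡ 3. → (7, 3)
6Q: (7, 3) + (16, 18). λ = (18 - 3)/(16 - 7) ≡ 15/9 mod 19. 9⁻¹ ≡ 17 (mod 19), so λ ≡ 8.
  x = λ² - 7 - 16 = 64 - 23 ≡ 3; y = λ·(7 - 3) - 3 ≡ 10. → (3, 10)
7Q: (3, 10) + (16, 18). λ = (18 - 10)/(16 - 3) ≡ 8/13 mod 19. 13⁻¹ ≡ 3 (mod 19), so λ ≡ 5.
  x = λ² - 3 - 16 = 25 - 19 ≡ 6; y = λ·(3 - 6) - 10 ≡ 13. → (6, 13)
8Q: (6, 13) + (16, 18). λ = (18 - 13)/(16 - 6) ≡ 5/10 mod 19. 10⁻¹ ≡ 2 (mod 19), so λ ≡ 10.
  x = λ² - 6 - 16 = 100 - 22 ≡ 2; y = λ·(6 - 2) - 13 ≡ 8. → (2, 8)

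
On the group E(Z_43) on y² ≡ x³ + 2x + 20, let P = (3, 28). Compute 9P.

(3, 28)

Repeated addition: build up to 9P.
2P: tangent at (3, 28): λ = (3·3² + 2)/(2·28) ≡ 29/13. 13⁻¹ ≡ 10 (mod 43), so λ ≡ 29·10 ≡ 32.
  x = λ² - 3 - 3 = 1024 - 6 ≡ 29; y = λ·(3 - 29) - 28 ≡ 0. → (29, 0)
3P: (29, 0) + (3, 28). λ = (28 - 0)/(3 - 29) ≡ 28/17 mod 43. 17⁻¹ ≡ 38 (mod 43), so λ ≡ 32.
  x = λ² - 29 - 3 = 1024 - 32 ≡ 3; y = λ·(29 - 3) - 0 ≡ 15. → (3, 15)
4P: (3, 15) + (3, 28): same x and y₁ ≡ -y₂, so the sum is the point at infinity.
5P: the point at infinity + (3, 28) = (3, 28) (identity).
6P: tangent at (3, 28): λ = (3·3² + 2)/(2·28) ≡ 29/13. 13⁻¹ ≡ 10 (mod 43) since 13·10 = 130 ≡ 1, so λ ≡ 29·10 ≡ 32.
  x = λ² - 3 - 3 = 1024 - 6 ≡ 29; y = λ·(3 - 29) - 28 ≡ 0. → (29, 0)
7P: (29, 0) + (3, 28). λ = (28 - 0)/(3 - 29) ≡ 28/17 mod 43. 17⁻¹ ≡ 38 (mod 43) since 17·38 = 646 ≡ 1, so λ ≡ 32.
  x = λ² - 29 - 3 = 1024 - 32 ≡ 3; y = λ·(29 - 3) - 0 ≡ 15. → (3, 15)
8P: (3, 15) + (3, 28): same x and y₁ ≡ -y₂, so the sum is the point at infinity.
9P: the point at infinity + (3, 28) = (3, 28) (identity).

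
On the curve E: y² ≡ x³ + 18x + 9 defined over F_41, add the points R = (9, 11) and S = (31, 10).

(9, 11) + (31, 10). λ = (10 - 11)/(31 - 9) ≡ 40/22 mod 41. 22⁻¹ ≡ 28 (mod 41), so λ ≡ 13.
  x = λ² - 9 - 31 = 169 - 40 ≡ 6; y = λ·(9 - 6) - 11 ≡ 28. → (6, 28)

(6, 28)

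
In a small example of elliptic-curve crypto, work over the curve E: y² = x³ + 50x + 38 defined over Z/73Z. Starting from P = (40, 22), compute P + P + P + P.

Double-and-add on 4 = (100)₂. Start with P = (40, 22) for the leading 1-bit.
double: tangent at (40, 22): λ = (3·40² + 50)/(2·22) ≡ 32/44. 44⁻¹ ≡ 5 (mod 73), so λ ≡ 32·5 ≡ 14.
  x = λ² - 40 - 40 = 196 - 80 ≡ 43; y = λ·(40 - 43) - 22 ≡ 9. → (43, 9)
double: tangent at (43, 9): λ = (3·43² + 50)/(2·9) ≡ 49/18. 18⁻¹ ≡ 69 (mod 73) since 18·69 = 1242 ≡ 1, so λ ≡ 49·69 ≡ 23.
  x = λ² - 43 - 43 = 529 - 86 ≡ 5; y = λ·(43 - 5) - 9 ≡ 62. → (5, 62)

(5, 62)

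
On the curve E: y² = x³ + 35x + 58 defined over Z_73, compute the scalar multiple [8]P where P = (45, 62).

(46, 4)

Double-and-add on 8 = (1000)₂. Start with P = (45, 62) for the leading 1-bit.
double: tangent at (45, 62): λ = (3·45² + 35)/(2·62) ≡ 51/51. 51⁻¹ ≡ 63 (mod 73) since 51·63 = 3213 ≡ 1, so λ ≡ 51·63 ≡ 1.
  x = λ² - 45 - 45 = 1 - 90 ≡ 57; y = λ·(45 - 57) - 62 ≡ 72. → (57, 72)
double: tangent at (57, 72): λ = (3·57² + 35)/(2·72) ≡ 0/71. 71⁻¹ ≡ 36 (mod 73) since 71·36 = 2556 ≡ 1, so λ ≡ 0·36 ≡ 0.
  x = λ² - 57 - 57 = 0 - 114 ≡ 32; y = λ·(57 - 32) - 72 ≡ 1. → (32, 1)
double: tangent at (32, 1): λ = (3·32² + 35)/(2·1) ≡ 41/2. 2⁻¹ ≡ 37 (mod 73) since 2·37 = 74 ≡ 1, so λ ≡ 41·37 ≡ 57.
  x = λ² - 32 - 32 = 3249 - 64 ≡ 46; y = λ·(32 - 46) - 1 ≡ 4. → (46, 4)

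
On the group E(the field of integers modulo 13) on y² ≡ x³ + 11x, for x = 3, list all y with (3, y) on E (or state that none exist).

x³ + 11x + 0 = 60 ≡ 8 (mod 13).
8 is a non-residue mod 13; no y exists.

none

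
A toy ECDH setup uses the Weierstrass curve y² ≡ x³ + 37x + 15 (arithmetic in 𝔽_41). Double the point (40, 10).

tangent at (40, 10): λ = (3·40² + 37)/(2·10) ≡ 40/20. 20⁻¹ ≡ 39 (mod 41) since 20·39 = 780 ≡ 1, so λ ≡ 40·39 ≡ 2.
  x = λ² - 40 - 40 = 4 - 80 ≡ 6; y = λ·(40 - 6) - 10 ≡ 17. → (6, 17)

(6, 17)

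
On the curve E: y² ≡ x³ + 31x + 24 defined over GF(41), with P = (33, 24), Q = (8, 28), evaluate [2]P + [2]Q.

First 2P:
Repeated addition: build up to 2P.
2P: tangent at (33, 24): λ = (3·33² + 31)/(2·24) ≡ 18/7. 7⁻¹ ≡ 6 (mod 41), so λ ≡ 18·6 ≡ 26.
  x = λ² - 33 - 33 = 676 - 66 ≡ 36; y = λ·(33 - 36) - 24 ≡ 21. → (36, 21)
2P = (36, 21).
Next 2Q:
Repeated addition: build up to 2Q.
2Q: tangent at (8, 28): λ = (3·8² + 31)/(2·28) ≡ 18/15. 15⁻¹ ≡ 11 (mod 41) since 15·11 = 165 ≡ 1, so λ ≡ 18·11 ≡ 34.
  x = λ² - 8 - 8 = 1156 - 16 ≡ 33; y = λ·(8 - 33) - 28 ≡ 24. → (33, 24)
2Q = (33, 24).
Finally 2P + 2Q:
(36, 21) + (33, 24). λ = (24 - 21)/(33 - 36) ≡ 3/38 mod 41. 38⁻¹ ≡ 27 (mod 41), so λ ≡ 40.
  x = λ² - 36 - 33 = 1600 - 69 ≡ 14; y = λ·(36 - 14) - 21 ≡ 39. → (14, 39)

(14, 39)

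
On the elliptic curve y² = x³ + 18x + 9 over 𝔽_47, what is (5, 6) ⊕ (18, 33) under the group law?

(5, 6) + (18, 33). λ = (33 - 6)/(18 - 5) ≡ 27/13 mod 47. 13⁻¹ ≡ 29 (mod 47) since 13·29 = 377 ≡ 1, so λ ≡ 31.
  x = λ² - 5 - 18 = 961 - 23 ≡ 45; y = λ·(5 - 45) - 6 ≡ 23. → (45, 23)

(45, 23)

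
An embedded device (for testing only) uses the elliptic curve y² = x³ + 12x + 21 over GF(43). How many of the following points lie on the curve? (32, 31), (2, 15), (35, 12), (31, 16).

(32, 31): 31² ≡ 15, rhs ≡ 20 → off.
(2, 15): 15² ≡ 10, rhs ≡ 10 → on.
(35, 12): 12² ≡ 15, rhs ≡ 15 → on.
(31, 16): 16² ≡ 41, rhs ≡ 41 → on.

3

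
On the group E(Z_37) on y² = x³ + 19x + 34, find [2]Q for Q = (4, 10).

tangent at (4, 10): λ = (3·4² + 19)/(2·10) ≡ 30/20. 20⁻¹ ≡ 13 (mod 37) since 20·13 = 260 ≡ 1, so λ ≡ 30·13 ≡ 20.
  x = λ² - 4 - 4 = 400 - 8 ≡ 22; y = λ·(4 - 22) - 10 ≡ 0. → (22, 0)

(22, 0)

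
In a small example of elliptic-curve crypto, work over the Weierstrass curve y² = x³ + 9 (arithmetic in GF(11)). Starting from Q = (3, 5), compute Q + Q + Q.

Repeated addition: build up to 3Q.
2Q: tangent at (3, 5): λ = (3·3² + 0)/(2·5) ≡ 5/10. 10⁻¹ ≡ 10 (mod 11) since 10·10 = 100 ≡ 1, so λ ≡ 5·10 ≡ 6.
  x = λ² - 3 - 3 = 36 - 6 ≡ 8; y = λ·(3 - 8) - 5 ≡ 9. → (8, 9)
3Q: (8, 9) + (3, 5). λ = (5 - 9)/(3 - 8) ≡ 7/6 mod 11. 6⁻¹ ≡ 2 (mod 11), so λ ≡ 3.
  x = λ² - 8 - 3 = 9 - 11 ≡ 9; y = λ·(8 - 9) - 9 ≡ 10. → (9, 10)

(9, 10)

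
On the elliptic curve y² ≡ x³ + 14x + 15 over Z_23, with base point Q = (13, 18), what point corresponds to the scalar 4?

(8, 8)

Repeated addition: build up to 4Q.
2Q: tangent at (13, 18): λ = (3·13² + 14)/(2·18) ≡ 15/13. 13⁻¹ ≡ 16 (mod 23) since 13·16 = 208 ≡ 1, so λ ≡ 15·16 ≡ 10.
  x = λ² - 13 - 13 = 100 - 26 ≡ 5; y = λ·(13 - 5) - 18 ≡ 16. → (5, 16)
3Q: (5, 16) + (13, 18). λ = (18 - 16)/(13 - 5) ≡ 2/8 mod 23. 8⁻¹ ≡ 3 (mod 23), so λ ≡ 6.
  x = λ² - 5 - 13 = 36 - 18 ≡ 18; y = λ·(5 - 18) - 16 ≡ 21. → (18, 21)
4Q: (18, 21) + (13, 18). λ = (18 - 21)/(13 - 18) ≡ 20/18 mod 23. 18⁻¹ ≡ 9 (mod 23), so λ ≡ 19.
  x = λ² - 18 - 13 = 361 - 31 ≡ 8; y = λ·(18 - 8) - 21 ≡ 8. → (8, 8)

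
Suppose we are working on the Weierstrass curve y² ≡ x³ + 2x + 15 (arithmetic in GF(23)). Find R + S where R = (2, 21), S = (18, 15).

(15, 4)

(2, 21) + (18, 15). λ = (15 - 21)/(18 - 2) ≡ 17/16 mod 23. 16⁻¹ ≡ 13 (mod 23) since 16·13 = 208 ≡ 1, so λ ≡ 14.
  x = λ² - 2 - 18 = 196 - 20 ≡ 15; y = λ·(2 - 15) - 21 ≡ 4. → (15, 4)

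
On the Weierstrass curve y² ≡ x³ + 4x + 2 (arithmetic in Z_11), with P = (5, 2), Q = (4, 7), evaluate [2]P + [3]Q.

First 2P:
Repeated addition: build up to 2P.
2P: tangent at (5, 2): λ = (3·5² + 4)/(2·2) ≡ 2/4. 4⁻¹ ≡ 3 (mod 11) since 4·3 = 12 ≡ 1, so λ ≡ 2·3 ≡ 6.
  x = λ² - 5 - 5 = 36 - 10 ≡ 4; y = λ·(5 - 4) - 2 ≡ 4. → (4, 4)
2P = (4, 4).
Next 3Q:
Repeated addition: build up to 3Q.
2Q: tangent at (4, 7): λ = (3·4² + 4)/(2·7) ≡ 8/3. 3⁻¹ ≡ 4 (mod 11), so λ ≡ 8·4 ≡ 10.
  x = λ² - 4 - 4 = 100 - 8 ≡ 4; y = λ·(4 - 4) - 7 ≡ 4. → (4, 4)
3Q: (4, 4) + (4, 7): same x and y₁ ≡ -y₂, so the sum is the point at infinity.
3Q = the point at infinity.
Finally 2P + 3Q:
(4, 4) + the point at infinity = (4, 4) (identity).

(4, 4)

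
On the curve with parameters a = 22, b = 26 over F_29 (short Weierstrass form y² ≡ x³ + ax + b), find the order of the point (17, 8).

2P: tangent at (17, 8): λ = (3·17² + 22)/(2·8) ≡ 19/16. 16⁻¹ ≡ 20 (mod 29), so λ ≡ 19·20 ≡ 3.
  x = λ² - 17 - 17 = 9 - 34 ≡ 4; y = λ·(17 - 4) - 8 ≡ 2. → (4, 2)
3P: (4, 2) + (17, 8). λ = (8 - 2)/(17 - 4) ≡ 6/13 mod 29. 13⁻¹ ≡ 9 (mod 29), so λ ≡ 25.
  x = λ² - 4 - 17 = 625 - 21 ≡ 24; y = λ·(4 - 24) - 2 ≡ 20. → (24, 20)
4P: (24, 20) + (17, 8). λ = (8 - 20)/(17 - 24) ≡ 17/22 mod 29. 22⁻¹ ≡ 4 (mod 29), so λ ≡ 10.
  x = λ² - 24 - 17 = 100 - 41 ≡ 1; y = λ·(24 - 1) - 20 ≡ 7. → (1, 7)
5P: (1, 7) + (17, 8). λ = (8 - 7)/(17 - 1) ≡ 1/16 mod 29. 16⁻¹ ≡ 20 (mod 29), so λ ≡ 20.
  x = λ² - 1 - 17 = 400 - 18 ≡ 5; y = λ·(1 - 5) - 7 ≡ 0. → (5, 0)
6P: (5, 0) + (17, 8). λ = (8 - 0)/(17 - 5) ≡ 8/12 mod 29. 12⁻¹ ≡ 17 (mod 29), so λ ≡ 20.
  x = λ² - 5 - 17 = 400 - 22 ≡ 1; y = λ·(5 - 1) - 0 ≡ 22. → (1, 22)
7P: (1, 22) + (17, 8). λ = (8 - 22)/(17 - 1) ≡ 15/16 mod 29. 16⁻¹ ≡ 20 (mod 29), so λ ≡ 10.
  x = λ² - 1 - 17 = 100 - 18 ≡ 24; y = λ·(1 - 24) - 22 ≡ 9. → (24, 9)
8P: (24, 9) + (17, 8). λ = (8 - 9)/(17 - 24) ≡ 28/22 mod 29. 22⁻¹ ≡ 4 (mod 29), so λ ≡ 25.
  x = λ² - 24 - 17 = 625 - 41 ≡ 4; y = λ·(24 - 4) - 9 ≡ 27. → (4, 27)
9P: (4, 27) + (17, 8). λ = (8 - 27)/(17 - 4) ≡ 10/13 mod 29. 13⁻¹ ≡ 9 (mod 29), so λ ≡ 3.
  x = λ² - 4 - 17 = 9 - 21 ≡ 17; y = λ·(4 - 17) - 27 ≡ 21. → (17, 21)
10P: (17, 21) + (17, 8): same x and y₁ ≡ -y₂, so the sum is 𝒪.
10P = 𝒪, so the order is 10.

10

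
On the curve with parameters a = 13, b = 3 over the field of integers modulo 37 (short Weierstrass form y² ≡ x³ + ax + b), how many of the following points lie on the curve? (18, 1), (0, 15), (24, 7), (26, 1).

(18, 1): 1² ≡ 1, rhs ≡ 1 → on.
(0, 15): 15² ≡ 3, rhs ≡ 3 → on.
(24, 7): 7² ≡ 12, rhs ≡ 5 → off.
(26, 1): 1² ≡ 1, rhs ≡ 9 → off.

2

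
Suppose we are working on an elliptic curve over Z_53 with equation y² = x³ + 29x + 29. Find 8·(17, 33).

Write P = (17, 33).
Repeated addition: build up to 8P.
2P: tangent at (17, 33): λ = (3·17² + 29)/(2·33) ≡ 48/13. 13⁻¹ ≡ 49 (mod 53), so λ ≡ 48·49 ≡ 20.
  x = λ² - 17 - 17 = 400 - 34 ≡ 48; y = λ·(17 - 48) - 33 ≡ 36. → (48, 36)
3P: (48, 36) + (17, 33). λ = (33 - 36)/(17 - 48) ≡ 50/22 mod 53. 22⁻¹ ≡ 41 (mod 53), so λ ≡ 36.
  x = λ² - 48 - 17 = 1296 - 65 ≡ 12; y = λ·(48 - 12) - 36 ≡ 41. → (12, 41)
4P: (12, 41) + (17, 33). λ = (33 - 41)/(17 - 12) ≡ 45/5 mod 53. 5⁻¹ ≡ 32 (mod 53), so λ ≡ 9.
  x = λ² - 12 - 17 = 81 - 29 ≡ 52; y = λ·(12 - 52) - 41 ≡ 23. → (52, 23)
5P: (52, 23) + (17, 33). λ = (33 - 23)/(17 - 52) ≡ 10/18 mod 53. 18⁻¹ ≡ 3 (mod 53), so λ ≡ 30.
  x = λ² - 52 - 17 = 900 - 69 ≡ 36; y = λ·(52 - 36) - 23 ≡ 33. → (36, 33)
6P: (36, 33) + (17, 33). λ = (33 - 33)/(17 - 36) ≡ 0/34 mod 53. 34⁻¹ ≡ 39 (mod 53) since 34·39 = 1326 ≡ 1, so λ ≡ 0.
  x = λ² - 36 - 17 = 0 - 53 ≡ 0; y = λ·(36 - 0) - 33 ≡ 20. → (0, 20)
7P: (0, 20) + (17, 33). λ = (33 - 20)/(17 - 0) ≡ 13/17 mod 53. 17⁻¹ ≡ 25 (mod 53), so λ ≡ 7.
  x = λ² - 0 - 17 = 49 - 17 ≡ 32; y = λ·(0 - 32) - 20 ≡ 21. → (32, 21)
8P: (32, 21) + (17, 33). λ = (33 - 21)/(17 - 32) ≡ 12/38 mod 53. 38⁻¹ ≡ 7 (mod 53), so λ ≡ 31.
  x = λ² - 32 - 17 = 961 - 49 ≡ 11; y = λ·(32 - 11) - 21 ≡ 47. → (11, 47)

(11, 47)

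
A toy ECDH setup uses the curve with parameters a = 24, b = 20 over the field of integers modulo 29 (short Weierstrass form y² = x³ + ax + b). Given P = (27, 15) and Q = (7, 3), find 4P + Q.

First 4P:
Repeated addition: build up to 4P.
2P: tangent at (27, 15): λ = (3·27² + 24)/(2·15) ≡ 7/1. 1⁻¹ ≡ 1 (mod 29) since 1·1 = 1 ≡ 1, so λ ≡ 7·1 ≡ 7.
  x = λ² - 27 - 27 = 49 - 54 ≡ 24; y = λ·(27 - 24) - 15 ≡ 6. → (24, 6)
3P: (24, 6) + (27, 15). λ = (15 - 6)/(27 - 24) ≡ 9/3 mod 29. 3⁻¹ ≡ 10 (mod 29) since 3·10 = 30 ≡ 1, so λ ≡ 3.
  x = λ² - 24 - 27 = 9 - 51 ≡ 16; y = λ·(24 - 16) - 6 ≡ 18. → (16, 18)
4P: (16, 18) + (27, 15). λ = (15 - 18)/(27 - 16) ≡ 26/11 mod 29. 11⁻¹ ≡ 8 (mod 29) since 11·8 = 88 ≡ 1, so λ ≡ 5.
  x = λ² - 16 - 27 = 25 - 43 ≡ 11; y = λ·(16 - 11) - 18 ≡ 7. → (11, 7)
4P = (11, 7).
Finally 4P + Q:
(11, 7) + (7, 3). λ = (3 - 7)/(7 - 11) ≡ 25/25 mod 29. 25⁻¹ ≡ 7 (mod 29), so λ ≡ 1.
  x = λ² - 11 - 7 = 1 - 18 ≡ 12; y = λ·(11 - 12) - 7 ≡ 21. → (12, 21)

(12, 21)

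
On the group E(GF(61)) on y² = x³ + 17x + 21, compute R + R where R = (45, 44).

tangent at (45, 44): λ = (3·45² + 17)/(2·44) ≡ 53/27. 27⁻¹ ≡ 52 (mod 61) since 27·52 = 1404 ≡ 1, so λ ≡ 53·52 ≡ 11.
  x = λ² - 45 - 45 = 121 - 90 ≡ 31; y = λ·(45 - 31) - 44 ≡ 49. → (31, 49)

(31, 49)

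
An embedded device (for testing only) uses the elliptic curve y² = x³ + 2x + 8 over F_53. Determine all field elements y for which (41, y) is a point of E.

none

x³ + 2x + 8 = 69011 ≡ 5 (mod 53).
5 is a non-residue mod 53; no y exists.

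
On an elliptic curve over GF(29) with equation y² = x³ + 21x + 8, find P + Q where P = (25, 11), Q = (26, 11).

(25, 11) + (26, 11). λ = (11 - 11)/(26 - 25) ≡ 0/1 mod 29. 1⁻¹ ≡ 1 (mod 29), so λ ≡ 0.
  x = λ² - 25 - 26 = 0 - 51 ≡ 7; y = λ·(25 - 7) - 11 ≡ 18. → (7, 18)

(7, 18)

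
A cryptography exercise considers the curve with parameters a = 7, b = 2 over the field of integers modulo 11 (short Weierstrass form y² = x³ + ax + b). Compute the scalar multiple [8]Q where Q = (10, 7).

Double-and-add on 8 = (1000)₂. Start with Q = (10, 7) for the leading 1-bit.
double: tangent at (10, 7): λ = (3·10² + 7)/(2·7) ≡ 10/3. 3⁻¹ ≡ 4 (mod 11), so λ ≡ 10·4 ≡ 7.
  x = λ² - 10 - 10 = 49 - 20 ≡ 7; y = λ·(10 - 7) - 7 ≡ 3. → (7, 3)
double: tangent at (7, 3): λ = (3·7² + 7)/(2·3) ≡ 0/6. 6⁻¹ ≡ 2 (mod 11) since 6·2 = 12 ≡ 1, so λ ≡ 0·2 ≡ 0.
  x = λ² - 7 - 7 = 0 - 14 ≡ 8; y = λ·(7 - 8) - 3 ≡ 8. → (8, 8)
double: tangent at (8, 8): λ = (3·8² + 7)/(2·8) ≡ 1/5. 5⁻¹ ≡ 9 (mod 11) since 5·9 = 45 ≡ 1, so λ ≡ 1·9 ≡ 9.
  x = λ² - 8 - 8 = 81 - 16 ≡ 10; y = λ·(8 - 10) - 8 ≡ 7. → (10, 7)

(10, 7)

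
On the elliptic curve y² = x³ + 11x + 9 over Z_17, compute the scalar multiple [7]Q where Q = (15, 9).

(1, 15)

Double-and-add on 7 = (111)₂. Start with Q = (15, 9) for the leading 1-bit.
double: tangent at (15, 9): λ = (3·15² + 11)/(2·9) ≡ 6/1. 1⁻¹ ≡ 1 (mod 17), so λ ≡ 6·1 ≡ 6.
  x = λ² - 15 - 15 = 36 - 30 ≡ 6; y = λ·(15 - 6) - 9 ≡ 11. → (6, 11)
add Q: (6, 11) + (15, 9). λ = (9 - 11)/(15 - 6) ≡ 15/9 mod 17. 9⁻¹ ≡ 2 (mod 17) since 9·2 = 18 ≡ 1, so λ ≡ 13.
  x = λ² - 6 - 15 = 169 - 21 ≡ 12; y = λ·(6 - 12) - 11 ≡ 13. → (12, 13)
double: tangent at (12, 13): λ = (3·12² + 11)/(2·13) ≡ 1/9. 9⁻¹ ≡ 2 (mod 17), so λ ≡ 1·2 ≡ 2.
  x = λ² - 12 - 12 = 4 - 24 ≡ 14; y = λ·(12 - 14) - 13 ≡ 0. → (14, 0)
add Q: (14, 0) + (15, 9). λ = (9 - 0)/(15 - 14) ≡ 9/1 mod 17. 1⁻¹ ≡ 1 (mod 17) since 1·1 = 1 ≡ 1, so λ ≡ 9.
  x = λ² - 14 - 15 = 81 - 29 ≡ 1; y = λ·(14 - 1) - 0 ≡ 15. → (1, 15)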